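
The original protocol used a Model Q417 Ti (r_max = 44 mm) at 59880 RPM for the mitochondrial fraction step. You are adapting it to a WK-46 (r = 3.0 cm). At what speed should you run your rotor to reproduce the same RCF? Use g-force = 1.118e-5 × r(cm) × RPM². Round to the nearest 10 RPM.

≈ 72520 RPM

Original rotor: r = 44 mm = 4.4 cm
RCF_original = 1.118 × 10⁻⁵ × 4.4 × (59880)² = 1.118 × 10⁻⁵ × 4.4 × 3,585,614,400 ≈ 176,383.5 × g
176,383.5 = 1.118 × 10⁻⁵ × 3 × N²
N² = 176,383.5 / (3.354 × 10⁻⁵) = 5,258,899,821
N ≈ √5,258,899,821 ≈ 72,518.3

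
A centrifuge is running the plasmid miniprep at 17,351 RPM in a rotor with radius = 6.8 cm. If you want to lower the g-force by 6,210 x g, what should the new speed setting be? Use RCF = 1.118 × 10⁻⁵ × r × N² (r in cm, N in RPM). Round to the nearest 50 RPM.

Current RCF = 1.118 × 10⁻⁵ × 6.8 × (17351)² = 1.118 × 10⁻⁵ × 6.8 × 301,057,201 ≈ 22,887.6 × g
Target RCF = 22,887.6 − 6,210 = 16,677.6 × g
N² = 16,677.6 / (7.6024 × 10⁻⁵) = 219,372,830
N ≈ √219,372,830 ≈ 14,811.2

14800 RPM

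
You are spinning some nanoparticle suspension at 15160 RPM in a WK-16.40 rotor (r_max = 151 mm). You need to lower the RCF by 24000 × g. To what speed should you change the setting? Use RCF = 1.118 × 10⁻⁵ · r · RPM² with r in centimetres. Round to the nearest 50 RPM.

r = 151 mm = 15.1 cm
Current RCF = 1.118 × 10⁻⁵ × 15.1 × (15160)² = 1.118 × 10⁻⁵ × 15.1 × 229,825,600 ≈ 38,798.7 × g
Target RCF = 38,798.7 − 24,000 = 14,798.7 × g
N² = 14,798.7 / (16.8818 × 10⁻⁵) = 87,660,676
N ≈ √87,660,676 ≈ 9,362.7

9350 RPM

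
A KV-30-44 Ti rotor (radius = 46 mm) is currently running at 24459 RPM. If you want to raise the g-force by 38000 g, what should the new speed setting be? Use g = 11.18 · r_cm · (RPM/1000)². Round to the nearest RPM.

N₂ ≈ 36567 RPM

r = 46 mm = 4.6 cm
Current RCF = 11.18 × 4.6 × (24.459)² = 11.18 × 4.6 × 598.242681 ≈ 30,766.4 × g
Target RCF = 30,766.4 + 38,000 = 68,766.4 × g
(N/1000)² = 68,766.4 / 51.428 = 1337.139
N = 1000 × √1337.139 ≈ 36,566.9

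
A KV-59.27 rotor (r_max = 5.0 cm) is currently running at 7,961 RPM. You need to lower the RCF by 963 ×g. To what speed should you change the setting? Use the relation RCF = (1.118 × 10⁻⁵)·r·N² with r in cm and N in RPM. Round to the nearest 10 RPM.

≈ 6790 RPM

Current RCF = 1.118 × 10⁻⁵ × 5 × (7961)² = 1.118 × 10⁻⁵ × 5 × 63,377,521 ≈ 3,542.8 × g
Target RCF = 3,542.8 − 963 = 2,579.8 × g
N² = 2,579.8 / (5.59 × 10⁻⁵) = 46,150,268
N ≈ √46,150,268 ≈ 6,793.4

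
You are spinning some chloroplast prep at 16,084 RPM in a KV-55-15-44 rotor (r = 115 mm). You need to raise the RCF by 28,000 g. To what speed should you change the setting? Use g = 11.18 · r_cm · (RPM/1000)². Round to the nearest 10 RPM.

N₂ ≈ 21830 RPM

r = 115 mm = 11.5 cm
Current RCF = 11.18 × 11.5 × (16.084)² = 11.18 × 11.5 × 258.695056 ≈ 33,260.4 × g
Target RCF = 33,260.4 + 28,000 = 61,260.4 × g
(N/1000)² = 61,260.4 / 128.57 = 476.4751
N = 1000 × √476.4751 ≈ 21,828.3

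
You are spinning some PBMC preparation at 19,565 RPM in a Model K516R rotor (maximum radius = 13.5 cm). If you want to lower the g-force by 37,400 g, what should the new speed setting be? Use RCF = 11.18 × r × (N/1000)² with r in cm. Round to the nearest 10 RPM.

N₂ ≈ 11620 RPM

Current RCF = 11.18 × 13.5 × (19.565)² = 11.18 × 13.5 × 382.789225 ≈ 57,774.4 × g
Target RCF = 57,774.4 − 37,400 = 20,374.4 × g
(N/1000)² = 20,374.4 / 150.93 = 134.9924
N = 1000 × √134.9924 ≈ 11,618.6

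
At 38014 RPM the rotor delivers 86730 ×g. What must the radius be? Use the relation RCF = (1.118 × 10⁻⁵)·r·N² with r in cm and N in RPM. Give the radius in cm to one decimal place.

RCF = 1.118 × 10⁻⁵ × r × N²
86730 = 1.118 × 10⁻⁵ × r × (38014)²
r = 86730 / (1.118 × 10⁻⁵ × 1,445,064,196) = 86730 / 16155.82 ≈ 5.368 cm

5.4 cm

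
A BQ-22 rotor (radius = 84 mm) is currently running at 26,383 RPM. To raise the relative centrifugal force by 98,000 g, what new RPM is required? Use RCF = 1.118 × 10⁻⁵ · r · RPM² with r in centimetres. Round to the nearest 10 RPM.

r = 84 mm = 8.4 cm
Current RCF = 1.118 × 10⁻⁵ × 8.4 × (26383)² = 1.118 × 10⁻⁵ × 8.4 × 696,062,689 ≈ 65,368.6 × g
Target RCF = 65,368.6 + 98,000 = 163,368.6 × g
N² = 163,368.6 / (9.3912 × 10⁻⁵) = 1,739,592,384
N ≈ √1,739,592,384 ≈ 41,708.4

≈ 41710 RPM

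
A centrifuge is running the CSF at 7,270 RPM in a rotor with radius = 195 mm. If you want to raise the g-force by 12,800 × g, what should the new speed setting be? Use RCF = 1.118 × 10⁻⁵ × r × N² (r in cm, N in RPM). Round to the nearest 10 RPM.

N₂ ≈ 10560 RPM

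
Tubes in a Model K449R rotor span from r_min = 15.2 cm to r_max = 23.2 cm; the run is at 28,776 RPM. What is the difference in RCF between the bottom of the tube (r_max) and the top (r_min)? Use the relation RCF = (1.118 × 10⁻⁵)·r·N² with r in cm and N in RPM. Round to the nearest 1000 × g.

ΔRCF ≈ 74000 g

ΔRCF = 1.118 × 10⁻⁵ × (r_max − r_min) × N² = 1.118 × 10⁻⁵ × 8.0 × 828,058,176 ≈ 74,061.5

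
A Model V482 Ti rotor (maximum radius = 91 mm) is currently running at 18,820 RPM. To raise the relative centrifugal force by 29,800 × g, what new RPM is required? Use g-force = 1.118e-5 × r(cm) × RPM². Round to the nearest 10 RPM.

≈ 25440 RPM

r = 91 mm = 9.1 cm
Current RCF = 1.118 × 10⁻⁵ × 9.1 × (18820)² = 1.118 × 10⁻⁵ × 9.1 × 354,192,400 ≈ 36,034.8 × g
Target RCF = 36,034.8 + 29,800 = 65,834.8 × g
N² = 65,834.8 / (10.1738 × 10⁻⁵) = 647,101,378
N ≈ √647,101,378 ≈ 25,438.2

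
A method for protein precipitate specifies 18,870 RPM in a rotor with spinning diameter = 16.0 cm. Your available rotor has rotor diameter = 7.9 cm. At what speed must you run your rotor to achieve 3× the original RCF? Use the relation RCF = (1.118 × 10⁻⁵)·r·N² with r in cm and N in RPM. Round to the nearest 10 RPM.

≈ 46510 RPM

Original rotor: r = 16.0 / 2 = 8 cm
RCF_original = 1.118 × 10⁻⁵ × 8 × (18870)² = 1.118 × 10⁻⁵ × 8 × 356,076,900 ≈ 31,847.5 × g
Target RCF = 3 × 31,847.5 ≈ 95,542.5 × g
Your rotor: r = 7.9 / 2 = 3.95 cm
95,542.5 = 1.118 × 10⁻⁵ × 3.95 × N²
N² = 95,542.5 / (4.4161 × 10⁻⁵) = 2,163,503,997
N ≈ √2,163,503,997 ≈ 46,513.5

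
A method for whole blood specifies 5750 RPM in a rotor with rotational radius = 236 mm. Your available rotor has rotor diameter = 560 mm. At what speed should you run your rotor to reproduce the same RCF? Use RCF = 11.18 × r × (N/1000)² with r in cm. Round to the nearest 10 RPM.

Original rotor: r = 236 mm = 23.6 cm
RCF = 11.18 × r × (N/1000)²
RCF_original = 11.18 × 23.6 × (5.75)² = 11.18 × 23.6 × 33.0625 ≈ 8,723.5 × g
Your rotor: r = 560 mm / 2 = 280 mm = 28 cm
8,723.5 = 11.18 × 28 × (N/1000)²
(N/1000)² = 8,723.5 / 313.04 = 27.86705
N = 1000 × √27.86705 ≈ 5,278.9

5280 RPM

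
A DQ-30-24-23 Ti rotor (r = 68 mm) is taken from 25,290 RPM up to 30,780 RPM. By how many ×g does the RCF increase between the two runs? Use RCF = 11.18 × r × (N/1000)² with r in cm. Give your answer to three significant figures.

23400 ×g

r = 68 mm = 6.8 cm
RCF₁ = 11.18 × 6.8 × (25.29)² = 11.18 × 6.8 × 639.5841 ≈ 48,623.7 × g
RCF₂ = 11.18 × 6.8 × (30.78)² = 11.18 × 6.8 × 947.4084 ≈ 72,025.8 × g
Increase = 72,025.8 − 48,623.7 = 23,402.1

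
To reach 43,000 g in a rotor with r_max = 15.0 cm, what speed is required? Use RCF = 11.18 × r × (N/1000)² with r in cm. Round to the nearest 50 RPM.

16000 RPM

43,000 = 11.18 × 15 × (N/1000)²
(N/1000)² = 43,000 / 167.7 = 256.4103
N = 1000 × √256.4103 ≈ 16,012.8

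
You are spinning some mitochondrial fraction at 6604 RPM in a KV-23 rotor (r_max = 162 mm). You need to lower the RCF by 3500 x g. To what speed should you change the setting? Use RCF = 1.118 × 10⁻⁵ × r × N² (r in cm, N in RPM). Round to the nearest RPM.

≈ 4928 RPM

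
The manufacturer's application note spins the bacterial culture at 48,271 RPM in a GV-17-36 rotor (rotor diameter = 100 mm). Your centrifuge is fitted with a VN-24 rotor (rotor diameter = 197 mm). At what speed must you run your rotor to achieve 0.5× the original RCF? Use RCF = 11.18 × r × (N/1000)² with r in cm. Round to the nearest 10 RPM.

24320 RPM

Original rotor: r = 100 mm / 2 = 50 mm = 5 cm
RCF_original = 11.18 × 5 × (48.271)² = 11.18 × 5 × 2,330.089441 ≈ 130,252 × g
Target RCF = 0.5 × 130,252 ≈ 65,126 × g
Your rotor: r = 197 mm / 2 = 98.5 mm = 9.85 cm
65,126 = 11.18 × 9.85 × (N/1000)²
(N/1000)² = 65,126 / 110.123 = 591.3933
N = 1000 × √591.3933 ≈ 24,318.6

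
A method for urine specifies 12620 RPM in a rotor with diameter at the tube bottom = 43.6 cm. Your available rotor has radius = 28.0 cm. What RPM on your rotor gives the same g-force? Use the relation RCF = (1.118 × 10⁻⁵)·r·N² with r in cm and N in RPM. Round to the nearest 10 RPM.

≈ 11140 RPM

Original rotor: r = 43.6 / 2 = 21.8 cm
RCF_original = 1.118 × 10⁻⁵ × 21.8 × (12620)² = 1.118 × 10⁻⁵ × 21.8 × 159,264,400 ≈ 38,816.6 × g
38,816.6 = 1.118 × 10⁻⁵ × 28 × N²
N² = 38,816.6 / (31.304 × 10⁻⁵) = 123,998,850
N ≈ √123,998,850 ≈ 11,135.5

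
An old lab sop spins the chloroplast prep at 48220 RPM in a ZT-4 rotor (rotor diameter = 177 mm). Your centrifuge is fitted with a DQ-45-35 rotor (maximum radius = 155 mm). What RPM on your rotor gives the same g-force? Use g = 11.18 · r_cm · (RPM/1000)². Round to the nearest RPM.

Original rotor: r = 177 mm / 2 = 88.5 mm = 8.85 cm
RCF_original = 11.18 × 8.85 × (48.22)² = 11.18 × 8.85 × 2,325.1684 ≈ 230,059.1 × g
Your rotor: r = 155 mm = 15.5 cm
230,059.1 = 11.18 × 15.5 × (N/1000)²
(N/1000)² = 230,059.1 / 173.29 = 1327.596
N = 1000 × √1327.596 ≈ 36,436.2

36436 RPM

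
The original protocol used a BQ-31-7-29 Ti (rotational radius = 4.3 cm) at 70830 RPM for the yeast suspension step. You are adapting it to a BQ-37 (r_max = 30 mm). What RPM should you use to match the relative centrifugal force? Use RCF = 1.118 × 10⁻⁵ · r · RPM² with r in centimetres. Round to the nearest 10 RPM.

RCF = 1.118 × 10⁻⁵ × r × N²
RCF_original = 1.118 × 10⁻⁵ × 4.3 × (70830)² = 1.118 × 10⁻⁵ × 4.3 × 5,016,888,900 ≈ 241,181.9 × g
Your rotor: r = 30 mm = 3.0 cm
241,181.9 = 1.118 × 10⁻⁵ × 3 × N²
N² = 241,181.9 / (3.354 × 10⁻⁵) = 7,190,873,584
N ≈ √7,190,873,584 ≈ 84,799.0

84800 RPM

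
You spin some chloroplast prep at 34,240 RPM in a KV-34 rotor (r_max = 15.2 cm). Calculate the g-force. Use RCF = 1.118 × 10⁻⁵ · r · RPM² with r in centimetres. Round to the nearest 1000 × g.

RCF = 1.118 × 10⁻⁵ × r × N²
RCF = 1.118 × 10⁻⁵ × 15.2 × (34240)² = 1.118 × 10⁻⁵ × 15.2 × 1,172,377,600 ≈ 199,229.2 × g

RCF ≈ 199000 x g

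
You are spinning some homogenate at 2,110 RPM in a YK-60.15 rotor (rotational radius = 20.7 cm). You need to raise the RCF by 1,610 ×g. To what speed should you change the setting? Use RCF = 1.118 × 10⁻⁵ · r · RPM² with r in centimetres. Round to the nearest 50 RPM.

Current RCF = 1.118 × 10⁻⁵ × 20.7 × (2110)² = 1.118 × 10⁻⁵ × 20.7 × 4,452,100 ≈ 1,030.3 × g
Target RCF = 1,030.3 + 1,610 = 2,640.3 × g
N² = 2,640.3 / (23.1426 × 10⁻⁵) = 11,408,830
N ≈ √11,408,830 ≈ 3,377.7

3400 RPM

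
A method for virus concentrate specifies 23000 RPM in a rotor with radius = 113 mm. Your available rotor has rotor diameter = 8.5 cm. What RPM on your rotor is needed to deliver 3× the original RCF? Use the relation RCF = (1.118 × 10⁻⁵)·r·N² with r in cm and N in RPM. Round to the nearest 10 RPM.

64960 RPM

Original rotor: r = 113 mm = 11.3 cm
RCF_original = 1.118 × 10⁻⁵ × 11.3 × (23000)² = 1.118 × 10⁻⁵ × 11.3 × 529,000,000 ≈ 66,830.7 × g
Target RCF = 3 × 66,830.7 ≈ 200,492.1 × g
Your rotor: r = 8.5 / 2 = 4.25 cm
200,492.1 = 1.118 × 10⁻⁵ × 4.25 × N²
N² = 200,492.1 / (4.7515 × 10⁻⁵) = 4,219,553,825
N ≈ √4,219,553,825 ≈ 64,958.1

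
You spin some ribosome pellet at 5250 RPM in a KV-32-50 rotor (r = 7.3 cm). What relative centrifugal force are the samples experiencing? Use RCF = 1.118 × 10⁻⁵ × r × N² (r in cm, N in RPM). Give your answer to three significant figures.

2250 x g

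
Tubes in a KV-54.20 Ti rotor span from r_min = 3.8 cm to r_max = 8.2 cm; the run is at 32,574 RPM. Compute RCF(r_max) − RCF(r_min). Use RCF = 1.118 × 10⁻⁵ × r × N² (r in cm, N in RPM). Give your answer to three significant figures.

RCF_max = 1.118 × 10⁻⁵ × 8.2 × (32574)² = 1.118 × 10⁻⁵ × 8.2 × 1,061,065,476 ≈ 97,274.2 × g
RCF_min = 1.118 × 10⁻⁵ × 3.8 × (32574)² = 1.118 × 10⁻⁵ × 3.8 × 1,061,065,476 ≈ 45,078.3 × g
ΔRCF = 97,274.2 − 45,078.3 = 52,195.9

52200 g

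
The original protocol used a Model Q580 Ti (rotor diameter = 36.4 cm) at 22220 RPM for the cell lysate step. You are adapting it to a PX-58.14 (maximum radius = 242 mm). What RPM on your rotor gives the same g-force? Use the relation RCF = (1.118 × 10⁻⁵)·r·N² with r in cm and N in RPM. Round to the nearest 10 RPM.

19270 RPM

Original rotor: r = 36.4 / 2 = 18.2 cm
RCF = 1.118 × 10⁻⁵ × r × N²
RCF_original = 1.118 × 10⁻⁵ × 18.2 × (22220)² = 1.118 × 10⁻⁵ × 18.2 × 493,728,400 ≈ 100,461.9 × g
Your rotor: r = 242 mm = 24.2 cm
100,461.9 = 1.118 × 10⁻⁵ × 24.2 × N²
N² = 100,461.9 / (27.0556 × 10⁻⁵) = 371,316,474
N ≈ √371,316,474 ≈ 19,269.6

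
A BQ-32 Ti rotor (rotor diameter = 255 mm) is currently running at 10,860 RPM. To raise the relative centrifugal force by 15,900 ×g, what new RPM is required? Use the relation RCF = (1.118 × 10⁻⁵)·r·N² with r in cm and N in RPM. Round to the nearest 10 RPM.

r = 255 mm / 2 = 127.5 mm = 12.75 cm
Current RCF = 1.118 × 10⁻⁵ × 12.75 × (10860)² = 1.118 × 10⁻⁵ × 12.75 × 117,939,600 ≈ 16,811.7 × g
Target RCF = 16,811.7 + 15,900 = 32,711.7 × g
N² = 32,711.7 / (14.2545 × 10⁻⁵) = 229,483,321
N ≈ √229,483,321 ≈ 15,148.7

≈ 15150 RPM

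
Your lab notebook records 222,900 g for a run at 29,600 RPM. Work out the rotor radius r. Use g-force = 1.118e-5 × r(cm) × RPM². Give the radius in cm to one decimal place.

222900 = 1.118 × 10⁻⁵ × r × (29600)²
r = 222900 / (1.118 × 10⁻⁵ × 876,160,000) = 222900 / 9795.469 ≈ 22.755 cm

r ≈ 22.8 cm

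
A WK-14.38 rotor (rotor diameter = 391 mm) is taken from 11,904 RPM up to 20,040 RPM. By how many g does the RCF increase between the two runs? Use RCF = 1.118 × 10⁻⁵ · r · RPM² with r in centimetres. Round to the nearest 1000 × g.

r = 391 mm / 2 = 195.5 mm = 19.55 cm
RCF₁ = 1.118 × 10⁻⁵ × 19.55 × (11904)² = 1.118 × 10⁻⁵ × 19.55 × 141,705,216 ≈ 30,972.4 × g
RCF₂ = 1.118 × 10⁻⁵ × 19.55 × (20040)² = 1.118 × 10⁻⁵ × 19.55 × 401,601,600 ≈ 87,777.7 × g
Increase = 87,777.7 − 30,972.4 = 56,805.3

≈ 57000 g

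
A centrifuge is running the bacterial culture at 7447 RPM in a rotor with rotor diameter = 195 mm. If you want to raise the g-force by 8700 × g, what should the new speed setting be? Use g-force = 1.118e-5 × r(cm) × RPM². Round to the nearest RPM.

≈ 11631 RPM

r = 195 mm / 2 = 97.5 mm = 9.75 cm
Current RCF = 1.118 × 10⁻⁵ × 9.75 × (7447)² = 1.118 × 10⁻⁵ × 9.75 × 55,457,809 ≈ 6,045.2 × g
Target RCF = 6,045.2 + 8,700 = 14,745.2 × g
N² = 14,745.2 / (10.9005 × 10⁻⁵) = 135,270,859
N ≈ √135,270,859 ≈ 11,630.6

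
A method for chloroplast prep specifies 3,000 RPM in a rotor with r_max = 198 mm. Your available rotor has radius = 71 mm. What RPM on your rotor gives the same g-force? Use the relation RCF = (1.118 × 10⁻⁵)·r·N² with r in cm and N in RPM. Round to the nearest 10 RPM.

Original rotor: r = 198 mm = 19.8 cm
RCF = 1.118 × 10⁻⁵ × r × N²
RCF_original = 1.118 × 10⁻⁵ × 19.8 × (3000)² = 1.118 × 10⁻⁵ × 19.8 × 9,000,000 ≈ 1,992.3 × g
Your rotor: r = 71 mm = 7.1 cm
1,992.3 = 1.118 × 10⁻⁵ × 7.1 × N²
N² = 1,992.3 / (7.9378 × 10⁻⁵) = 25,098,894
N ≈ √25,098,894 ≈ 5,009.9

5010 RPM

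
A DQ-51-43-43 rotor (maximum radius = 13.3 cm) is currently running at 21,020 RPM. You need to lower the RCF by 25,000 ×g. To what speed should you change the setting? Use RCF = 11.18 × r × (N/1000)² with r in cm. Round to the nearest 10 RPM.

16540 RPM

Current RCF = 11.18 × 13.3 × (21.02)² = 11.18 × 13.3 × 441.8404 ≈ 65,699 × g
Target RCF = 65,699 − 25,000 = 40,699 × g
(N/1000)² = 40,699 / 148.694 = 273.7098
N = 1000 × √273.7098 ≈ 16,544.2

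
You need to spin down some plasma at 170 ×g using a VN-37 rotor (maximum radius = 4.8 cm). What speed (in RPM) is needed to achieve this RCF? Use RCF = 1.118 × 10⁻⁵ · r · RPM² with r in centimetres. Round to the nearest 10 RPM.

1780 RPM

170 = 1.118 × 10⁻⁵ × 4.8 × N²
N² = 170 / (5.3664 × 10⁻⁵) = 3,167,859
N ≈ √3,167,859 ≈ 1,779.8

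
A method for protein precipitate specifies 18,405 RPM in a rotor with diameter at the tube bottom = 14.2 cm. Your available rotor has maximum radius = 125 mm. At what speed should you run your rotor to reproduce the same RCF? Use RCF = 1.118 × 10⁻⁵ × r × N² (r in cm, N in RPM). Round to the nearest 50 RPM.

Original rotor: r = 14.2 / 2 = 7.1 cm
RCF = 1.118 × 10⁻⁵ × r × N²
RCF_original = 1.118 × 10⁻⁵ × 7.1 × (18405)² = 1.118 × 10⁻⁵ × 7.1 × 338,744,025 ≈ 26,888.8 × g
Your rotor: r = 125 mm = 12.5 cm
26,888.8 = 1.118 × 10⁻⁵ × 12.5 × N²
N² = 26,888.8 / (13.975 × 10⁻⁵) = 192,406,440
N ≈ √192,406,440 ≈ 13,871.1

≈ 13850 RPM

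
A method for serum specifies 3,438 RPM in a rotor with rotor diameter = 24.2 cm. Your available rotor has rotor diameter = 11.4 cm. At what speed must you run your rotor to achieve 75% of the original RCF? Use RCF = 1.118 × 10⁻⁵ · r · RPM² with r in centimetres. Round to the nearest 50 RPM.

4350 RPM

Original rotor: r = 24.2 / 2 = 12.1 cm
RCF_original = 1.118 × 10⁻⁵ × 12.1 × (3438)² = 1.118 × 10⁻⁵ × 12.1 × 11,819,844 ≈ 1,599 × g
Target RCF = 0.75 × 1,599 ≈ 1,199.2 × g
Your rotor: r = 11.4 / 2 = 5.7 cm
1,199.2 = 1.118 × 10⁻⁵ × 5.7 × N²
N² = 1,199.2 / (6.3726 × 10⁻⁵) = 18,818,065
N ≈ √18,818,065 ≈ 4,338.0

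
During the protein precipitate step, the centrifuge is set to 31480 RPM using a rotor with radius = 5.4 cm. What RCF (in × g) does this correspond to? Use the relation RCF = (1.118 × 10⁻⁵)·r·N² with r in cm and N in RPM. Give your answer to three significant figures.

≈ 59800 × g

RCF = 1.118 × 10⁻⁵ × 5.4 × (31480)² = 1.118 × 10⁻⁵ × 5.4 × 990,990,400 ≈ 59,828.1 × g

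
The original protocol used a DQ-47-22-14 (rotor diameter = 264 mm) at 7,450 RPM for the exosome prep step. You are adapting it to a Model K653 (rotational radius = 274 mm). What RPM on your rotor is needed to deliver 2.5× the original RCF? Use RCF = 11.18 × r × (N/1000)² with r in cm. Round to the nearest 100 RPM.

≈ 8200 RPM

Original rotor: r = 264 mm / 2 = 132 mm = 13.2 cm
RCF_original = 11.18 × 13.2 × (7.45)² = 11.18 × 13.2 × 55.5025 ≈ 8,190.8 × g
Target RCF = 2.5 × 8,190.8 ≈ 20,477 × g
Your rotor: r = 274 mm = 27.4 cm
20,477 = 11.18 × 27.4 × (N/1000)²
(N/1000)² = 20,477 / 306.332 = 66.84578
N = 1000 × √66.84578 ≈ 8,175.9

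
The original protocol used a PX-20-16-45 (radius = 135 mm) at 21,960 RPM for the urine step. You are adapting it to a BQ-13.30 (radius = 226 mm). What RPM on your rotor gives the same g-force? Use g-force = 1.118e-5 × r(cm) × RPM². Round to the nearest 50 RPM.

Original rotor: r = 135 mm = 13.5 cm
RCF_original = 1.118 × 10⁻⁵ × 13.5 × (21960)² = 1.118 × 10⁻⁵ × 13.5 × 482,241,600 ≈ 72,784.7 × g
Your rotor: r = 226 mm = 22.6 cm
72,784.7 = 1.118 × 10⁻⁵ × 22.6 × N²
N² = 72,784.7 / (25.2668 × 10⁻⁵) = 288,064,575
N ≈ √288,064,575 ≈ 16,972.5

16950 RPM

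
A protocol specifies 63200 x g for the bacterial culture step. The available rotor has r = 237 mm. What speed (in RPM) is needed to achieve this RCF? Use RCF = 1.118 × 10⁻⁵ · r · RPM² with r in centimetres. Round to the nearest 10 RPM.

r = 237 mm = 23.7 cm
RCF = 1.118 × 10⁻⁵ × r × N²
63,200 = 1.118 × 10⁻⁵ × 23.7 × N²
N² = 63,200 / (26.4966 × 10⁻⁵) = 238,521,169
N ≈ √238,521,169 ≈ 15,444.1

15440 RPM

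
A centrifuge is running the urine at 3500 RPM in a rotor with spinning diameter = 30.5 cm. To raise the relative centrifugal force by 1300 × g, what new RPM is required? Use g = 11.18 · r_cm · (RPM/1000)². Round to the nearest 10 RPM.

r = 30.5 / 2 = 15.25 cm
Current RCF = 11.18 × 15.25 × (3.5)² = 11.18 × 15.25 × 12.25 ≈ 2,088.6 × g
Target RCF = 2,088.6 + 1,300 = 3,388.6 × g
(N/1000)² = 3,388.6 / 170.495 = 19.87507
N = 1000 × √19.87507 ≈ 4,458.1

4460 RPM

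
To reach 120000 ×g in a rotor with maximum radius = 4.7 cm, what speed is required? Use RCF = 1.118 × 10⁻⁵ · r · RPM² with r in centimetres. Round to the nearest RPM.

47788 RPM

120,000 = 1.118 × 10⁻⁵ × 4.7 × N²
N² = 120,000 / (5.2546 × 10⁻⁵) = 2,283,713,318
N ≈ √2,283,713,318 ≈ 47,788.2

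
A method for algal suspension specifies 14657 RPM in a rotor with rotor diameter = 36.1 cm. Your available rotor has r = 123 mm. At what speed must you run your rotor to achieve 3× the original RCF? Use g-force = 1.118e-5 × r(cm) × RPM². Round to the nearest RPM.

≈ 30753 RPM

Original rotor: r = 36.1 / 2 = 18.05 cm
RCF_original = 1.118 × 10⁻⁵ × 18.05 × (14657)² = 1.118 × 10⁻⁵ × 18.05 × 214,827,649 ≈ 43,352 × g
Target RCF = 3 × 43,352 ≈ 130,056 × g
Your rotor: r = 123 mm = 12.3 cm
130,056 = 1.118 × 10⁻⁵ × 12.3 × N²
N² = 130,056 / (13.7514 × 10⁻⁵) = 945,765,522
N ≈ √945,765,522 ≈ 30,753.3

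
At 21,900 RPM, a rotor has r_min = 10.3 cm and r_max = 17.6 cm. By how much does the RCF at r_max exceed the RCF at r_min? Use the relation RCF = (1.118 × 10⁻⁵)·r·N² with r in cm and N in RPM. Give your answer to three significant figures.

≈ 39100 ×g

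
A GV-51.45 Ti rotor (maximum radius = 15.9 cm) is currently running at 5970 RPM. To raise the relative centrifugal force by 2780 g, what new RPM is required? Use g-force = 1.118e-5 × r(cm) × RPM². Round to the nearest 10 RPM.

Current RCF = 1.118 × 10⁻⁵ × 15.9 × (5970)² = 1.118 × 10⁻⁵ × 15.9 × 35,640,900 ≈ 6,335.6 × g
Target RCF = 6,335.6 + 2,780 = 9,115.6 × g
N² = 9,115.6 / (17.7762 × 10⁻⁵) = 51,279,801
N ≈ √51,279,801 ≈ 7,161.0

N₂ ≈ 7160 RPM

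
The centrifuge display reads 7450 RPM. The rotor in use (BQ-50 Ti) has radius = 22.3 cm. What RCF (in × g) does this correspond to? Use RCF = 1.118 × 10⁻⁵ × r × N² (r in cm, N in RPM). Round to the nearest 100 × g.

RCF ≈ 13800 × g

RCF = 1.118 × 10⁻⁵ × r × N²
RCF = 1.118 × 10⁻⁵ × 22.3 × (7450)² = 1.118 × 10⁻⁵ × 22.3 × 55,502,500 ≈ 13,837.6 × g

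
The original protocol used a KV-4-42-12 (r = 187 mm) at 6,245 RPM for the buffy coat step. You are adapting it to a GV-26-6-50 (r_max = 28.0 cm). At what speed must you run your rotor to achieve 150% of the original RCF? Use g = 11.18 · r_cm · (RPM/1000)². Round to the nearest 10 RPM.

≈ 6250 RPM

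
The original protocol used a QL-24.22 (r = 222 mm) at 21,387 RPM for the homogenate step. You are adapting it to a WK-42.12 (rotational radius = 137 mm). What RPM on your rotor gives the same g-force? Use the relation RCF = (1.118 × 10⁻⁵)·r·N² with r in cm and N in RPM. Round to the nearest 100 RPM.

Original rotor: r = 222 mm = 22.2 cm
RCF = 1.118 × 10⁻⁵ × r × N²
RCF_original = 1.118 × 10⁻⁵ × 22.2 × (21387)² = 1.118 × 10⁻⁵ × 22.2 × 457,403,769 ≈ 113,525.8 × g
Your rotor: r = 137 mm = 13.7 cm
113,525.8 = 1.118 × 10⁻⁵ × 13.7 × N²
N² = 113,525.8 / (15.3166 × 10⁻⁵) = 741,194,521
N ≈ √741,194,521 ≈ 27,224.9

27200 RPM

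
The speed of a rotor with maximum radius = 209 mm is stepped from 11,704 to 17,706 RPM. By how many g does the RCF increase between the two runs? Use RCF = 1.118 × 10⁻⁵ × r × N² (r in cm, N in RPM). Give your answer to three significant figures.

r = 209 mm = 20.9 cm
RCF₁ = 1.118 × 10⁻⁵ × 20.9 × (11704)² = 1.118 × 10⁻⁵ × 20.9 × 136,983,616 ≈ 32,007.9 × g
RCF₂ = 1.118 × 10⁻⁵ × 20.9 × (17706)² = 1.118 × 10⁻⁵ × 20.9 × 313,502,436 ≈ 73,253.6 × g
Increase = 73,253.6 − 32,007.9 = 41,245.7

≈ 41200 g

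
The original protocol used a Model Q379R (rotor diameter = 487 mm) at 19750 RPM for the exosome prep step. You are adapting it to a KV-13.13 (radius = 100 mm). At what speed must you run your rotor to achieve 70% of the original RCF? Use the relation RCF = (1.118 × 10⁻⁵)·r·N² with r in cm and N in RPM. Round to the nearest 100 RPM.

≈ 25800 RPM

Original rotor: r = 487 mm / 2 = 243.5 mm = 24.35 cm
RCF_original = 1.118 × 10⁻⁵ × 24.35 × (19750)² = 1.118 × 10⁻⁵ × 24.35 × 390,062,500 ≈ 106,187.9 × g
Target RCF = 0.7 × 106,187.9 ≈ 74,331.5 × g
Your rotor: r = 100 mm = 10.0 cm
74,331.5 = 1.118 × 10⁻⁵ × 10 × N²
N² = 74,331.5 / (11.18 × 10⁻⁵) = 664,861,360
N ≈ √664,861,360 ≈ 25,784.9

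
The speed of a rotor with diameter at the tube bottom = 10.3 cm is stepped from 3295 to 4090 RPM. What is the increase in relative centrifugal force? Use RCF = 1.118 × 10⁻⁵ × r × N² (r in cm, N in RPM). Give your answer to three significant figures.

r = 10.3 / 2 = 5.15 cm
RCF₁ = 1.118 × 10⁻⁵ × 5.15 × (3295)² = 1.118 × 10⁻⁵ × 5.15 × 10,857,025 ≈ 625.1 × g
RCF₂ = 1.118 × 10⁻⁵ × 5.15 × (4090)² = 1.118 × 10⁻⁵ × 5.15 × 16,728,100 ≈ 963.2 × g
Increase = 963.2 − 625.1 = 338.1

≈ 338 × g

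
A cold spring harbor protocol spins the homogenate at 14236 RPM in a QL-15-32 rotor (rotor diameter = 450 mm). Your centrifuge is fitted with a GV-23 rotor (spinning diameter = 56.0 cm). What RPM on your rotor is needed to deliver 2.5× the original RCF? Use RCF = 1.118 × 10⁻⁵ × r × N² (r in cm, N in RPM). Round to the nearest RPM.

20178 RPM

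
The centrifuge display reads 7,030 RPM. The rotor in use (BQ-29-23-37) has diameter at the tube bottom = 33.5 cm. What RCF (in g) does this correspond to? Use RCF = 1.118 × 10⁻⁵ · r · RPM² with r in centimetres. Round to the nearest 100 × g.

9300 g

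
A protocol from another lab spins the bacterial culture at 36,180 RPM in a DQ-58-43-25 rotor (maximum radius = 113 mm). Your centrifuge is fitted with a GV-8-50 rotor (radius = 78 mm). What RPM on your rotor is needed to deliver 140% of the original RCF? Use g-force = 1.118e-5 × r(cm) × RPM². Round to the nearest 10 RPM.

Original rotor: r = 113 mm = 11.3 cm
RCF_original = 1.118 × 10⁻⁵ × 11.3 × (36180)² = 1.118 × 10⁻⁵ × 11.3 × 1,308,992,400 ≈ 165,370.2 × g
Target RCF = 1.4 × 165,370.2 ≈ 231,518.3 × g
Your rotor: r = 78 mm = 7.8 cm
231,518.3 = 1.118 × 10⁻⁵ × 7.8 × N²
N² = 231,518.3 / (8.7204 × 10⁻⁵) = 2,654,904,592
N ≈ √2,654,904,592 ≈ 51,525.8

≈ 51530 RPM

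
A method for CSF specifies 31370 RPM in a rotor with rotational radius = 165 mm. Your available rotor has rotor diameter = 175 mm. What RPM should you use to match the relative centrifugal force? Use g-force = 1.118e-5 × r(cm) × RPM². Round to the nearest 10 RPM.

43080 RPM

Original rotor: r = 165 mm = 16.5 cm
RCF = 1.118 × 10⁻⁵ × r × N²
RCF_original = 1.118 × 10⁻⁵ × 16.5 × (31370)² = 1.118 × 10⁻⁵ × 16.5 × 984,076,900 ≈ 181,532.7 × g
Your rotor: r = 175 mm / 2 = 87.5 mm = 8.75 cm
181,532.7 = 1.118 × 10⁻⁵ × 8.75 × N²
N² = 181,532.7 / (9.7825 × 10⁻⁵) = 1,855,688,219
N ≈ √1,855,688,219 ≈ 43,077.7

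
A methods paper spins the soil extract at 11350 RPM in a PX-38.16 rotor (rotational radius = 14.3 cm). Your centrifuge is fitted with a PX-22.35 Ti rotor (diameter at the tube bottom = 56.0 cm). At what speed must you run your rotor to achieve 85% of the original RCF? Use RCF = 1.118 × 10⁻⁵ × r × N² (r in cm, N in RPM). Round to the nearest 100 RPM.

RCF_original = 1.118 × 10⁻⁵ × 14.3 × (11350)² = 1.118 × 10⁻⁵ × 14.3 × 128,822,500 ≈ 20,595.4 × g
Target RCF = 0.85 × 20,595.4 ≈ 17,506.1 × g
Your rotor: r = 56.0 / 2 = 28 cm
17,506.1 = 1.118 × 10⁻⁵ × 28 × N²
N² = 17,506.1 / (31.304 × 10⁻⁵) = 55,922,885
N ≈ √55,922,885 ≈ 7,478.2

7500 RPM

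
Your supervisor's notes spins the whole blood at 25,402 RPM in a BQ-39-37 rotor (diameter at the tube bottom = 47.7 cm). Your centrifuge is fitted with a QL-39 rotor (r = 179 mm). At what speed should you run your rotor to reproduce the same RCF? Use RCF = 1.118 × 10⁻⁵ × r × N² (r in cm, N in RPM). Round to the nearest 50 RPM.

Original rotor: r = 47.7 / 2 = 23.85 cm
RCF_original = 1.118 × 10⁻⁵ × 23.85 × (25402)² = 1.118 × 10⁻⁵ × 23.85 × 645,261,604 ≈ 172,054.5 × g
Your rotor: r = 179 mm = 17.9 cm
172,054.5 = 1.118 × 10⁻⁵ × 17.9 × N²
N² = 172,054.5 / (20.0122 × 10⁻⁵) = 859,748,054
N ≈ √859,748,054 ≈ 29,321.5

≈ 29300 RPM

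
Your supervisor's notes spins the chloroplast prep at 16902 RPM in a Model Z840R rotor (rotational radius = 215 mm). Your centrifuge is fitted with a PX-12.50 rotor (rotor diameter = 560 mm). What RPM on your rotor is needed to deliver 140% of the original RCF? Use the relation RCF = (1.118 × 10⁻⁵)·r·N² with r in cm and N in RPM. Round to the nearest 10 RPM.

17520 RPM

Original rotor: r = 215 mm = 21.5 cm
RCF = 1.118 × 10⁻⁵ × r × N²
RCF_original = 1.118 × 10⁻⁵ × 21.5 × (16902)² = 1.118 × 10⁻⁵ × 21.5 × 285,677,604 ≈ 68,668.3 × g
Target RCF = 1.4 × 68,668.3 ≈ 96,135.6 × g
Your rotor: r = 560 mm / 2 = 280 mm = 28 cm
96,135.6 = 1.118 × 10⁻⁵ × 28 × N²
N² = 96,135.6 / (31.304 × 10⁻⁵) = 307,103,246
N ≈ √307,103,246 ≈ 17,524.4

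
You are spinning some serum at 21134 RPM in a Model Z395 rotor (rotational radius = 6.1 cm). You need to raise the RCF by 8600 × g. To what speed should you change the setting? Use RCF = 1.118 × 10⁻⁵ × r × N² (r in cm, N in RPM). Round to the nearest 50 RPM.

N₂ ≈ 23950 RPM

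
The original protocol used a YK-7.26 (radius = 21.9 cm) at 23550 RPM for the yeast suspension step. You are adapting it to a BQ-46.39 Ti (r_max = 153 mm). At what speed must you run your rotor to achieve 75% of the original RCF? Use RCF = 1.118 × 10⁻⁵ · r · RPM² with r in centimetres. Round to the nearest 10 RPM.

≈ 24400 RPM

RCF_original = 1.118 × 10⁻⁵ × 21.9 × (23550)² = 1.118 × 10⁻⁵ × 21.9 × 554,602,500 ≈ 135,790 × g
Target RCF = 0.75 × 135,790 ≈ 101,842.5 × g
Your rotor: r = 153 mm = 15.3 cm
101,842.5 = 1.118 × 10⁻⁵ × 15.3 × N²
N² = 101,842.5 / (17.1054 × 10⁻⁵) = 595,382,160
N ≈ √595,382,160 ≈ 24,400.5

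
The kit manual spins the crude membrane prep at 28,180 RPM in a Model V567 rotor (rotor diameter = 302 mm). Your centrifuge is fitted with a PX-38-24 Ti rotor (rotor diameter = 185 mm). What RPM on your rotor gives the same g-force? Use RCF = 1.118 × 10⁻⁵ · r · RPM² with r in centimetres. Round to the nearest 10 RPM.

Original rotor: r = 302 mm / 2 = 151 mm = 15.1 cm
RCF_original = 1.118 × 10⁻⁵ × 15.1 × (28180)² = 1.118 × 10⁻⁵ × 15.1 × 794,112,400 ≈ 134,060.5 × g
Your rotor: r = 185 mm / 2 = 92.5 mm = 9.25 cm
134,060.5 = 1.118 × 10⁻⁵ × 9.25 × N²
N² = 134,060.5 / (10.3415 × 10⁻⁵) = 1,296,335,154
N ≈ √1,296,335,154 ≈ 36,004.7

≈ 36000 RPM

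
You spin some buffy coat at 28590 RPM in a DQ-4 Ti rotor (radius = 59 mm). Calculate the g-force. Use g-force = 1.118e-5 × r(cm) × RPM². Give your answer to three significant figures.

r = 59 mm = 5.9 cm
RCF = 1.118 × 10⁻⁵ × 5.9 × (28590)² = 1.118 × 10⁻⁵ × 5.9 × 817,388,100 ≈ 53,916.6 × g

RCF ≈ 53900 ×g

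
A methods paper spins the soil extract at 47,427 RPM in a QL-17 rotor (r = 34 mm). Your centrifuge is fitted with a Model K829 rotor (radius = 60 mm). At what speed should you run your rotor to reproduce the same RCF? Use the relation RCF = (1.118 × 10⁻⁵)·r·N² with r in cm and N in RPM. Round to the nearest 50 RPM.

≈ 35700 RPM

Original rotor: r = 34 mm = 3.4 cm
RCF_original = 1.118 × 10⁻⁵ × 3.4 × (47427)² = 1.118 × 10⁻⁵ × 3.4 × 2,249,320,329 ≈ 85,501.2 × g
Your rotor: r = 60 mm = 6.0 cm
85,501.2 = 1.118 × 10⁻⁵ × 6 × N²
N² = 85,501.2 / (6.708 × 10⁻⁵) = 1,274,615,385
N ≈ √1,274,615,385 ≈ 35,701.8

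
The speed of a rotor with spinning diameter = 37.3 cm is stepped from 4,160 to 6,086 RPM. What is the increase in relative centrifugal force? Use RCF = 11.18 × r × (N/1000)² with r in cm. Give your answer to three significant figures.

r = 37.3 / 2 = 18.65 cm
RCF₁ = 11.18 × 18.65 × (4.16)² = 11.18 × 18.65 × 17.3056 ≈ 3,608.3 × g
RCF₂ = 11.18 × 18.65 × (6.086)² = 11.18 × 18.65 × 37.039396 ≈ 7,723 × g
Increase = 7,723 − 3,608.3 = 4,114.7

≈ 4110 x g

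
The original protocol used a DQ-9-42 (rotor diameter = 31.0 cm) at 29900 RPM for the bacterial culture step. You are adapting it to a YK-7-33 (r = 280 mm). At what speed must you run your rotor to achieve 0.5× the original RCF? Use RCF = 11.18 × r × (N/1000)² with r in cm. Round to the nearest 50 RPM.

≈ 15750 RPM

Original rotor: r = 31.0 / 2 = 15.5 cm
RCF = 11.18 × r × (N/1000)²
RCF_original = 11.18 × 15.5 × (29.9)² = 11.18 × 15.5 × 894.01 ≈ 154,923 × g
Target RCF = 0.5 × 154,923 ≈ 77,461.5 × g
Your rotor: r = 280 mm = 28.0 cm
77,461.5 = 11.18 × 28 × (N/1000)²
(N/1000)² = 77,461.5 / 313.04 = 247.4492
N = 1000 × √247.4492 ≈ 15,730.5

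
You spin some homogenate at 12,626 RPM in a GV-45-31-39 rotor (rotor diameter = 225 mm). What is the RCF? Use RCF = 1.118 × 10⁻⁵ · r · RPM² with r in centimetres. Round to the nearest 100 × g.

20100 × g

r = 225 mm / 2 = 112.5 mm = 11.25 cm
RCF = 1.118 × 10⁻⁵ × r × N²
RCF = 1.118 × 10⁻⁵ × 11.25 × (12626)² = 1.118 × 10⁻⁵ × 11.25 × 159,415,876 ≈ 20,050.5 × g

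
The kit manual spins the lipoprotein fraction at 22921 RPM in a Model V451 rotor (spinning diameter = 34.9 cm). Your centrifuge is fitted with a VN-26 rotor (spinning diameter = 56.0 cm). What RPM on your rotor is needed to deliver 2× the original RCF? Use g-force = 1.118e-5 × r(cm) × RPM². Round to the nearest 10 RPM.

≈ 25590 RPM

Original rotor: r = 34.9 / 2 = 17.45 cm
RCF_original = 1.118 × 10⁻⁵ × 17.45 × (22921)² = 1.118 × 10⁻⁵ × 17.45 × 525,372,241 ≈ 102,495.4 × g
Target RCF = 2 × 102,495.4 ≈ 204,990.8 × g
Your rotor: r = 56.0 / 2 = 28 cm
204,990.8 = 1.118 × 10⁻⁵ × 28 × N²
N² = 204,990.8 / (31.304 × 10⁻⁵) = 654,838,998
N ≈ √654,838,998 ≈ 25,589.8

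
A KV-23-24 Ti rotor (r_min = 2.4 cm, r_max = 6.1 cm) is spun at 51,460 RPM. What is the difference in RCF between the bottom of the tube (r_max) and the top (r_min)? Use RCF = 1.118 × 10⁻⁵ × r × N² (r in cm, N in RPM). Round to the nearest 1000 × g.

ΔRCF ≈ 110000 g

ΔRCF = 1.118 × 10⁻⁵ × (r_max − r_min) × N² = 1.118 × 10⁻⁵ × 3.7 × 2,648,131,600 ≈ 109,542.6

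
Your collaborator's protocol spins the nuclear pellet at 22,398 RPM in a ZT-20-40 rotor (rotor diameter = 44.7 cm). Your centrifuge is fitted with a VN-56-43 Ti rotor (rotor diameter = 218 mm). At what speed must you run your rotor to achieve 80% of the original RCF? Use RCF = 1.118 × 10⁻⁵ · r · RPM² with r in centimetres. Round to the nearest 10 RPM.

Original rotor: r = 44.7 / 2 = 22.35 cm
RCF = 1.118 × 10⁻⁵ × r × N²
RCF_original = 1.118 × 10⁻⁵ × 22.35 × (22398)² = 1.118 × 10⁻⁵ × 22.35 × 501,670,404 ≈ 125,353.9 × g
Target RCF = 0.8 × 125,353.9 ≈ 100,283.1 × g
Your rotor: r = 218 mm / 2 = 109 mm = 10.9 cm
100,283.1 = 1.118 × 10⁻⁵ × 10.9 × N²
N² = 100,283.1 / (12.1862 × 10⁻⁵) = 822,923,471
N ≈ √822,923,471 ≈ 28,686.6

≈ 28690 RPM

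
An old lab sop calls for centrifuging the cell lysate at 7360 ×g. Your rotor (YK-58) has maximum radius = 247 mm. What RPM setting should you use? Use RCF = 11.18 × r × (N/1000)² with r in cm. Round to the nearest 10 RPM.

5160 RPM

r = 247 mm = 24.7 cm
RCF = 11.18 × r × (N/1000)²
7,360 = 11.18 × 24.7 × (N/1000)²
(N/1000)² = 7,360 / 276.146 = 26.65257
N = 1000 × √26.65257 ≈ 5,162.6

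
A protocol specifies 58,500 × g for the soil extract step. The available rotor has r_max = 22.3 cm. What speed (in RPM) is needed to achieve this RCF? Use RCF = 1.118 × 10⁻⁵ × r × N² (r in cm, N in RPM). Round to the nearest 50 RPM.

58,500 = 1.118 × 10⁻⁵ × 22.3 × N²
N² = 58,500 / (24.9314 × 10⁻⁵) = 234,643,863
N ≈ √234,643,863 ≈ 15,318.1

N ≈ 15300 RPM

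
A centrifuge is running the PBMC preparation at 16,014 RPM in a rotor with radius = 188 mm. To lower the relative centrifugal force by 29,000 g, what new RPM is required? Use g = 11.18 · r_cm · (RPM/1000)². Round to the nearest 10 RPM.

10880 RPM

r = 188 mm = 18.8 cm
Current RCF = 11.18 × 18.8 × (16.014)² = 11.18 × 18.8 × 256.448196 ≈ 53,901.3 × g
Target RCF = 53,901.3 − 29,000 = 24,901.3 × g
(N/1000)² = 24,901.3 / 210.184 = 118.4738
N = 1000 × √118.4738 ≈ 10,884.6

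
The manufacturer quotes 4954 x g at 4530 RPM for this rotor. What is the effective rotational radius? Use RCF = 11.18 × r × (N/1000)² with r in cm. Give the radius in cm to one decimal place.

RCF = 11.18 × r × (N/1000)²
4954 = 11.18 × r × (4.53)²
r = 4954 / (11.18 × 20.5209) = 4954 / 229.4237 ≈ 21.593 cm

≈ 21.6 cm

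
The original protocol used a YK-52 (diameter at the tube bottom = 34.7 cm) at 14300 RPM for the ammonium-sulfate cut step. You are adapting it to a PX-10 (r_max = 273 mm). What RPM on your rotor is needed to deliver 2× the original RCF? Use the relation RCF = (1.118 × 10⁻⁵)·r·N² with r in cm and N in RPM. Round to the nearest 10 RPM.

Original rotor: r = 34.7 / 2 = 17.35 cm
RCF = 1.118 × 10⁻⁵ × r × N²
RCF_original = 1.118 × 10⁻⁵ × 17.35 × (14300)² = 1.118 × 10⁻⁵ × 17.35 × 204,490,000 ≈ 39,665.5 × g
Target RCF = 2 × 39,665.5 ≈ 79,331 × g
Your rotor: r = 273 mm = 27.3 cm
79,331 = 1.118 × 10⁻⁵ × 27.3 × N²
N² = 79,331 / (30.5214 × 10⁻⁵) = 259,919,270
N ≈ √259,919,270 ≈ 16,122.0

16120 RPM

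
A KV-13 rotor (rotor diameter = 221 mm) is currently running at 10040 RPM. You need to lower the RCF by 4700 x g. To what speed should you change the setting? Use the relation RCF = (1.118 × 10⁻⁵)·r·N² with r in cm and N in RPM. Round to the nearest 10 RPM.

r = 221 mm / 2 = 110.5 mm = 11.05 cm
Current RCF = 1.118 × 10⁻⁵ × 11.05 × (10040)² = 1.118 × 10⁻⁵ × 11.05 × 100,801,600 ≈ 12,452.9 × g
Target RCF = 12,452.9 − 4,700 = 7,752.9 × g
N² = 7,752.9 / (12.3539 × 10⁻⁵) = 62,756,700
N ≈ √62,756,700 ≈ 7,921.9

≈ 7920 RPM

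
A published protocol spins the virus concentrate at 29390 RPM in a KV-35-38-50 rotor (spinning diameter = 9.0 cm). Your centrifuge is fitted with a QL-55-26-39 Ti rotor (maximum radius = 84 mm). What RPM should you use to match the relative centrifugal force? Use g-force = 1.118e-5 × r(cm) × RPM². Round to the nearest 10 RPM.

≈ 21510 RPM

Original rotor: r = 9.0 / 2 = 4.5 cm
RCF = 1.118 × 10⁻⁵ × r × N²
RCF_original = 1.118 × 10⁻⁵ × 4.5 × (29390)² = 1.118 × 10⁻⁵ × 4.5 × 863,772,100 ≈ 43,456.4 × g
Your rotor: r = 84 mm = 8.4 cm
43,456.4 = 1.118 × 10⁻⁵ × 8.4 × N²
N² = 43,456.4 / (9.3912 × 10⁻⁵) = 462,735,327
N ≈ √462,735,327 ≈ 21,511.3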